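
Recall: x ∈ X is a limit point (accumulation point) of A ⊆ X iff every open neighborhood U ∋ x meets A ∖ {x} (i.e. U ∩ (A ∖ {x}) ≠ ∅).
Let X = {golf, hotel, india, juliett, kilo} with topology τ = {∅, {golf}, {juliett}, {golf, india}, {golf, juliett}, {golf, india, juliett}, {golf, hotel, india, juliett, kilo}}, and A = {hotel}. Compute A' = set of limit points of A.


A' = {kilo}

For each x ∈ X, list the open sets U ∈ τ with x ∈ U, then check whether U ∩ (A ∖ {x}) ≠ ∅ for every such U.
  x = golf: open {golf} ∋ x has {golf} ∩ (A ∖ {golf}) = ∅, so x is NOT a limit point.
  x = hotel: open {golf, hotel, india, juliett, kilo} ∋ x has {golf, hotel, india, juliett, kilo} ∩ (A ∖ {hotel}) = ∅, so x is NOT a limit point.
  x = india: open {golf, india} ∋ x has {golf, india} ∩ (A ∖ {india}) = ∅, so x is NOT a limit point.
  x = juliett: open {juliett} ∋ x has {juliett} ∩ (A ∖ {juliett}) = ∅, so x is NOT a limit point.
  x = kilo: opens ∋ x are {golf, hotel, india, juliett, kilo}; each meets A ∖ {kilo}, so x IS a limit point.
Collecting: A' = {kilo}.


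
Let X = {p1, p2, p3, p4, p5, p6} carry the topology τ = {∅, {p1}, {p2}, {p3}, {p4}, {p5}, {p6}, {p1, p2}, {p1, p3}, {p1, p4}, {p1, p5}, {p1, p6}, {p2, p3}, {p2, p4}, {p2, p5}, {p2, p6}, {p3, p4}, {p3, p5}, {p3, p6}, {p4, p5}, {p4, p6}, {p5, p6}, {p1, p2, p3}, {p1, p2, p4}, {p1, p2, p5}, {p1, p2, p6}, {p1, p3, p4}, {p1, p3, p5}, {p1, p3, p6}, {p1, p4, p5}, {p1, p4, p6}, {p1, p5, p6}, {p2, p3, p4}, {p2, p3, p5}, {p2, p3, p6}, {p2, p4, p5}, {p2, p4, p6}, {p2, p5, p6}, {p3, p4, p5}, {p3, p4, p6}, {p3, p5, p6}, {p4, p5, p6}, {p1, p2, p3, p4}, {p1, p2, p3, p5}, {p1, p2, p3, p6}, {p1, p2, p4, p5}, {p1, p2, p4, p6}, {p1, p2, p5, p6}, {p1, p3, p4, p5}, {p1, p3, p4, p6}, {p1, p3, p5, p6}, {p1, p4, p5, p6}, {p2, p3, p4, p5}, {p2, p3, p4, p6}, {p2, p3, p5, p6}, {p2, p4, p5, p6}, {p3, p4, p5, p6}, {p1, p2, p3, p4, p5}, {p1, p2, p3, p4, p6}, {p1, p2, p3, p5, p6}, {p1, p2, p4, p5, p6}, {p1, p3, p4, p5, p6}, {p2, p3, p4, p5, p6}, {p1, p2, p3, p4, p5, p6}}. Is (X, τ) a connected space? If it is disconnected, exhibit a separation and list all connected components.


(X, τ) is disconnected; components = [{p1}, {p2}, {p3}, {p4}, {p5}, {p6}].

Find clopen sets (U ∈ τ with X ∖ U ∈ τ):
  U = ∅, X ∖ U = {p1, p2, p3, p4, p5, p6} — both open, so U is clopen.
  U = {p1}, X ∖ U = {p2, p3, p4, p5, p6} — both open, so U is clopen.
  U = {p2}, X ∖ U = {p1, p3, p4, p5, p6} — both open, so U is clopen.
  U = {p3}, X ∖ U = {p1, p2, p4, p5, p6} — both open, so U is clopen.
  U = {p4}, X ∖ U = {p1, p2, p3, p5, p6} — both open, so U is clopen.
  U = {p5}, X ∖ U = {p1, p2, p3, p4, p6} — both open, so U is clopen.
  U = {p6}, X ∖ U = {p1, p2, p3, p4, p5} — both open, so U is clopen.
  U = {p1, p2}, X ∖ U = {p3, p4, p5, p6} — both open, so U is clopen.
  U = {p1, p3}, X ∖ U = {p2, p4, p5, p6} — both open, so U is clopen.
  U = {p1, p4}, X ∖ U = {p2, p3, p5, p6} — both open, so U is clopen.
  U = {p1, p5}, X ∖ U = {p2, p3, p4, p6} — both open, so U is clopen.
  U = {p1, p6}, X ∖ U = {p2, p3, p4, p5} — both open, so U is clopen.
  U = {p2, p3}, X ∖ U = {p1, p4, p5, p6} — both open, so U is clopen.
  U = {p2, p4}, X ∖ U = {p1, p3, p5, p6} — both open, so U is clopen.
  U = {p2, p5}, X ∖ U = {p1, p3, p4, p6} — both open, so U is clopen.
  U = {p2, p6}, X ∖ U = {p1, p3, p4, p5} — both open, so U is clopen.
  U = {p3, p4}, X ∖ U = {p1, p2, p5, p6} — both open, so U is clopen.
  U = {p3, p5}, X ∖ U = {p1, p2, p4, p6} — both open, so U is clopen.
  U = {p3, p6}, X ∖ U = {p1, p2, p4, p5} — both open, so U is clopen.
  U = {p4, p5}, X ∖ U = {p1, p2, p3, p6} — both open, so U is clopen.
  U = {p4, p6}, X ∖ U = {p1, p2, p3, p5} — both open, so U is clopen.
  U = {p5, p6}, X ∖ U = {p1, p2, p3, p4} — both open, so U is clopen.
  U = {p1, p2, p3}, X ∖ U = {p4, p5, p6} — both open, so U is clopen.
  U = {p1, p2, p4}, X ∖ U = {p3, p5, p6} — both open, so U is clopen.
  U = {p1, p2, p5}, X ∖ U = {p3, p4, p6} — both open, so U is clopen.
  U = {p1, p2, p6}, X ∖ U = {p3, p4, p5} — both open, so U is clopen.
  U = {p1, p3, p4}, X ∖ U = {p2, p5, p6} — both open, so U is clopen.
  U = {p1, p3, p5}, X ∖ U = {p2, p4, p6} — both open, so U is clopen.
  U = {p1, p3, p6}, X ∖ U = {p2, p4, p5} — both open, so U is clopen.
  U = {p1, p4, p5}, X ∖ U = {p2, p3, p6} — both open, so U is clopen.
  U = {p1, p4, p6}, X ∖ U = {p2, p3, p5} — both open, so U is clopen.
  U = {p1, p5, p6}, X ∖ U = {p2, p3, p4} — both open, so U is clopen.
  U = {p2, p3, p4}, X ∖ U = {p1, p5, p6} — both open, so U is clopen.
  U = {p2, p3, p5}, X ∖ U = {p1, p4, p6} — both open, so U is clopen.
  U = {p2, p3, p6}, X ∖ U = {p1, p4, p5} — both open, so U is clopen.
  U = {p2, p4, p5}, X ∖ U = {p1, p3, p6} — both open, so U is clopen.
  U = {p2, p4, p6}, X ∖ U = {p1, p3, p5} — both open, so U is clopen.
  U = {p2, p5, p6}, X ∖ U = {p1, p3, p4} — both open, so U is clopen.
  U = {p3, p4, p5}, X ∖ U = {p1, p2, p6} — both open, so U is clopen.
  U = {p3, p4, p6}, X ∖ U = {p1, p2, p5} — both open, so U is clopen.
  U = {p3, p5, p6}, X ∖ U = {p1, p2, p4} — both open, so U is clopen.
  U = {p4, p5, p6}, X ∖ U = {p1, p2, p3} — both open, so U is clopen.
  U = {p1, p2, p3, p4}, X ∖ U = {p5, p6} — both open, so U is clopen.
  U = {p1, p2, p3, p5}, X ∖ U = {p4, p6} — both open, so U is clopen.
  U = {p1, p2, p3, p6}, X ∖ U = {p4, p5} — both open, so U is clopen.
  U = {p1, p2, p4, p5}, X ∖ U = {p3, p6} — both open, so U is clopen.
  U = {p1, p2, p4, p6}, X ∖ U = {p3, p5} — both open, so U is clopen.
  U = {p1, p2, p5, p6}, X ∖ U = {p3, p4} — both open, so U is clopen.
  U = {p1, p3, p4, p5}, X ∖ U = {p2, p6} — both open, so U is clopen.
  U = {p1, p3, p4, p6}, X ∖ U = {p2, p5} — both open, so U is clopen.
  U = {p1, p3, p5, p6}, X ∖ U = {p2, p4} — both open, so U is clopen.
  U = {p1, p4, p5, p6}, X ∖ U = {p2, p3} — both open, so U is clopen.
  U = {p2, p3, p4, p5}, X ∖ U = {p1, p6} — both open, so U is clopen.
  U = {p2, p3, p4, p6}, X ∖ U = {p1, p5} — both open, so U is clopen.
  U = {p2, p3, p5, p6}, X ∖ U = {p1, p4} — both open, so U is clopen.
  U = {p2, p4, p5, p6}, X ∖ U = {p1, p3} — both open, so U is clopen.
  U = {p3, p4, p5, p6}, X ∖ U = {p1, p2} — both open, so U is clopen.
  U = {p1, p2, p3, p4, p5}, X ∖ U = {p6} — both open, so U is clopen.
  U = {p1, p2, p3, p4, p6}, X ∖ U = {p5} — both open, so U is clopen.
  U = {p1, p2, p3, p5, p6}, X ∖ U = {p4} — both open, so U is clopen.
  U = {p1, p2, p4, p5, p6}, X ∖ U = {p3} — both open, so U is clopen.
  U = {p1, p3, p4, p5, p6}, X ∖ U = {p2} — both open, so U is clopen.
  U = {p2, p3, p4, p5, p6}, X ∖ U = {p1} — both open, so U is clopen.
  U = {p1, p2, p3, p4, p5, p6}, X ∖ U = ∅ — both open, so U is clopen.
Nontrivial clopen(s) exist: e.g. {p1, p2, p3, p4, p5}. So (X, τ) is disconnected.
Compute connected components by grouping points that agree on all clopens:
  component: {p1}
  component: {p2}
  component: {p3}
  component: {p4}
  component: {p5}
  component: {p6}


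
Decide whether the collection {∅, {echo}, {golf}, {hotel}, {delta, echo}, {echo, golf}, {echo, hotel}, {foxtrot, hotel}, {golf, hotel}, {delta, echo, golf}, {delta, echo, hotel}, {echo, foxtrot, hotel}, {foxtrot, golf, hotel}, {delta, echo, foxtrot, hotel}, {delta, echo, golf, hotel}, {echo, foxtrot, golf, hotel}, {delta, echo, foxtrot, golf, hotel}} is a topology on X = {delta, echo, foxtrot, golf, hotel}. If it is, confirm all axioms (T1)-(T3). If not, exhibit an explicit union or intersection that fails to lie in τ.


τ is NOT a topology on X.

Axiom (T1): ∅ ∈ τ? Yes; X ∈ τ? Yes.
Axiom (T2/T3): check pairwise unions and intersections of members of τ.
Counterexample for (T2): {echo} ∪ {golf, hotel} = {echo, golf, hotel} ∉ τ. Therefore τ is NOT a topology.


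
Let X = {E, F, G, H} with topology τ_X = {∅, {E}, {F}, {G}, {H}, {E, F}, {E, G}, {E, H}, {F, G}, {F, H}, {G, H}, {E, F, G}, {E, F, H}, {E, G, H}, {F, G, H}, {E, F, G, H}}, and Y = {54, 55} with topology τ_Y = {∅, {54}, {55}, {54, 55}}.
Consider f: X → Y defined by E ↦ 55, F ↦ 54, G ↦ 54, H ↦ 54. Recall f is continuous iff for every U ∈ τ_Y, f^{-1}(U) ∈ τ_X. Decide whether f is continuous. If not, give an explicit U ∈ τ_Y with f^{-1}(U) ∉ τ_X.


f IS continuous.

Compute f^{-1}(U) for each U ∈ τ_Y:
  U = ∅: f^{-1}(U) = ∅ ∈ τ_X ✓.
  U = {54}: f^{-1}(U) = {F, G, H} ∈ τ_X ✓.
  U = {55}: f^{-1}(U) = {E} ∈ τ_X ✓.
  U = {54, 55}: f^{-1}(U) = {E, F, G, H} ∈ τ_X ✓.
Every preimage lies in τ_X, so f IS continuous.


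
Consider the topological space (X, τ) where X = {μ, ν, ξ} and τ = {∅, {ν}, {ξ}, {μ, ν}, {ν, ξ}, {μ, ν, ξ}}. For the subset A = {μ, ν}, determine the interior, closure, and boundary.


int(A) = {μ, ν}, cl(A) = {μ, ν}, ∂A = ∅.

Closed sets in (X, τ) are complements of opens:
  closed(X, τ) = {∅, {μ}, {ξ}, {μ, ν}, {μ, ξ}, {μ, ν, ξ}}.
int(A) = ⋃ {U ∈ τ : U ⊆ A}. Opens contained in A: ∅, {ν}, {μ, ν}.
Taking the union of these: int(A) = {μ, ν}.
cl(A) = ⋂ {C closed : A ⊆ C}. Closed sets containing A: {μ, ν}, {μ, ν, ξ}.
Intersecting these: cl(A) = {μ, ν}.
∂A = cl(A) ∖ int(A) = {μ, ν} ∖ {μ, ν} = ∅.


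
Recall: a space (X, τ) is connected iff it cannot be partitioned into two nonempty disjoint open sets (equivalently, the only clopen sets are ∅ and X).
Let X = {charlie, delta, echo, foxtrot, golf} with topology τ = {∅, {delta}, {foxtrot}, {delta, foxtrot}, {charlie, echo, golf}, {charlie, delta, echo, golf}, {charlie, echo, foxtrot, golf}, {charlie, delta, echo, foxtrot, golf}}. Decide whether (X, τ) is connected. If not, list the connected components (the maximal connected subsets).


(X, τ) is disconnected; components = [{delta}, {foxtrot}, {charlie, echo, golf}].

Find clopen sets (U ∈ τ with X ∖ U ∈ τ):
  U = ∅, X ∖ U = {charlie, delta, echo, foxtrot, golf} — both open, so U is clopen.
  U = {delta}, X ∖ U = {charlie, echo, foxtrot, golf} — both open, so U is clopen.
  U = {foxtrot}, X ∖ U = {charlie, delta, echo, golf} — both open, so U is clopen.
  U = {delta, foxtrot}, X ∖ U = {charlie, echo, golf} — both open, so U is clopen.
  U = {charlie, echo, golf}, X ∖ U = {delta, foxtrot} — both open, so U is clopen.
  U = {charlie, delta, echo, golf}, X ∖ U = {foxtrot} — both open, so U is clopen.
  U = {charlie, echo, foxtrot, golf}, X ∖ U = {delta} — both open, so U is clopen.
  U = {charlie, delta, echo, foxtrot, golf}, X ∖ U = ∅ — both open, so U is clopen.
Nontrivial clopen(s) exist: e.g. {charlie, delta, echo, golf}. So (X, τ) is disconnected.
Compute connected components by grouping points that agree on all clopens:
  component: {delta}
  component: {foxtrot}
  component: {charlie, echo, golf}


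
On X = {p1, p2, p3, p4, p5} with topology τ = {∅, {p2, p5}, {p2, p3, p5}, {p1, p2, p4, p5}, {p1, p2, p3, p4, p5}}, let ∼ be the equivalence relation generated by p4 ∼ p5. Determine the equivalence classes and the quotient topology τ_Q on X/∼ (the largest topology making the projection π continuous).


X/∼ = {[p1], [p2], [p3], [p4=p5]}; |τ_Q| = 3.

Equivalence classes: [p1], [p2], [p3], [p4=p5].
Quotient map π: X → X/∼ sends p1 ↦ [p1], p2 ↦ [p2], p3 ↦ [p3], p4 ↦ [p4=p5], p5 ↦ [p4=p5].
For each subset V ⊆ X/∼, compute π^{-1}(V) ⊆ X and check whether π^{-1}(V) ∈ τ. V is open in τ_Q iff π^{-1}(V) ∈ τ.
  V = {}: π^{-1}(V) = ∅ ∈ τ ✓.
  V = {[p1]}: π^{-1}(V) = {p1} ∉ τ ✗.
  V = {[p2]}: π^{-1}(V) = {p2} ∉ τ ✗.
  V = {[p1], [p2]}: π^{-1}(V) = {p1, p2} ∉ τ ✗.
  V = {[p3]}: π^{-1}(V) = {p3} ∉ τ ✗.
  V = {[p1], [p3]}: π^{-1}(V) = {p1, p3} ∉ τ ✗.
  V = {[p2], [p3]}: π^{-1}(V) = {p2, p3} ∉ τ ✗.
  V = {[p1], [p2], [p3]}: π^{-1}(V) = {p1, p2, p3} ∉ τ ✗.
  V = {[p4=p5]}: π^{-1}(V) = {p4, p5} ∉ τ ✗.
  V = {[p1], [p4=p5]}: π^{-1}(V) = {p1, p4, p5} ∉ τ ✗.
  V = {[p2], [p4=p5]}: π^{-1}(V) = {p2, p4, p5} ∉ τ ✗.
  V = {[p1], [p2], [p4=p5]}: π^{-1}(V) = {p1, p2, p4, p5} ∈ τ ✓.
  V = {[p3], [p4=p5]}: π^{-1}(V) = {p3, p4, p5} ∉ τ ✗.
  V = {[p1], [p3], [p4=p5]}: π^{-1}(V) = {p1, p3, p4, p5} ∉ τ ✗.
  V = {[p2], [p3], [p4=p5]}: π^{-1}(V) = {p2, p3, p4, p5} ∉ τ ✗.
  V = {[p1], [p2], [p3], [p4=p5]}: π^{-1}(V) = {p1, p2, p3, p4, p5} ∈ τ ✓.
Open sets in the quotient: τ_Q = {{}, {[p1], [p2], [p4=p5]}, {[p1], [p2], [p3], [p4=p5]}} (3 elements).


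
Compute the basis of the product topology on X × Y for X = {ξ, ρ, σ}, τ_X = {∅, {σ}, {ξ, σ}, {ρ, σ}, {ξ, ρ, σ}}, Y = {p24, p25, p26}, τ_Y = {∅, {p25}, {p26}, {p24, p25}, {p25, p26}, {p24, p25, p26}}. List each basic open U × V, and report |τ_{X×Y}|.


Basis B = {∅ × ∅, {σ} × {p25}, {σ} × {p26}, {ξ, σ} × {p25}, {ξ, σ} × {p26}, {ρ, σ} × {p25}, {ρ, σ} × {p26}, {σ} × {p24, p25}, {σ} × {p25, p26}, {ξ, ρ, σ} × {p25}, {ξ, ρ, σ} × {p26}, {σ} × {p24, p25, p26}, {ξ, σ} × {p24, p25}, {ξ, σ} × {p25, p26}, {ρ, σ} × {p24, p25}, {ρ, σ} × {p25, p26}, {ξ, σ} × {p24, p25, p26}, {ξ, ρ, σ} × {p24, p25}, {ξ, ρ, σ} × {p25, p26}, {ρ, σ} × {p24, p25, p26}, {ξ, ρ, σ} × {p24, p25, p26}}; |τ_{X×Y}| = 70.

Enumerate products U × V with U ∈ τ_X, V ∈ τ_Y (deduplicated):
  ∅ × ∅ = {} (∅)
  {σ} × {p25} = {(σ,p25)}
  {σ} × {p26} = {(σ,p26)}
  {ξ, σ} × {p25} = {(ξ,p25), (σ,p25)}
  {ξ, σ} × {p26} = {(ξ,p26), (σ,p26)}
  {ρ, σ} × {p25} = {(ρ,p25), (σ,p25)}
  {ρ, σ} × {p26} = {(ρ,p26), (σ,p26)}
  {σ} × {p24, p25} = {(σ,p24), (σ,p25)}
  {σ} × {p25, p26} = {(σ,p25), (σ,p26)}
  {ξ, ρ, σ} × {p25} = {(ξ,p25), (ρ,p25), (σ,p25)}
  {ξ, ρ, σ} × {p26} = {(ξ,p26), (ρ,p26), (σ,p26)}
  {σ} × {p24, p25, p26} = {(σ,p24), (σ,p25), (σ,p26)}
  {ξ, σ} × {p24, p25} = {(ξ,p24), (ξ,p25), (σ,p24), (σ,p25)}
  {ξ, σ} × {p25, p26} = {(ξ,p25), (ξ,p26), (σ,p25), (σ,p26)}
  {ρ, σ} × {p24, p25} = {(ρ,p24), (ρ,p25), (σ,p24), (σ,p25)}
  {ρ, σ} × {p25, p26} = {(ρ,p25), (ρ,p26), (σ,p25), (σ,p26)}
  {ξ, σ} × {p24, p25, p26} = {(ξ,p24), (ξ,p25), (ξ,p26), (σ,p24), (σ,p25), (σ,p26)}
  {ξ, ρ, σ} × {p24, p25} = {(ξ,p24), (ξ,p25), (ρ,p24), (ρ,p25), (σ,p24), (σ,p25)}
  {ξ, ρ, σ} × {p25, p26} = {(ξ,p25), (ξ,p26), (ρ,p25), (ρ,p26), (σ,p25), (σ,p26)}
  {ρ, σ} × {p24, p25, p26} = {(ρ,p24), (ρ,p25), (ρ,p26), (σ,p24), (σ,p25), (σ,p26)}
  {ξ, ρ, σ} × {p24, p25, p26} = {(ξ,p24), (ξ,p25), (ξ,p26), (ρ,p24), (ρ,p25), (ρ,p26), (σ,p24), (σ,p25), (σ,p26)}
These 21 distinct sets form the basis B.
Close under arbitrary unions to get τ_{X×Y}; counting gives |τ_{X×Y}| = 70.


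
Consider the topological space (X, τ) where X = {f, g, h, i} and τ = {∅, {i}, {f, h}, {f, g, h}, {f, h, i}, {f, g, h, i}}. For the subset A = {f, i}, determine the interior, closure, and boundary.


int(A) = {i}, cl(A) = {f, g, h, i}, ∂A = {f, g, h}.

Closed sets in (X, τ) are complements of opens:
  closed(X, τ) = {∅, {g}, {i}, {g, i}, {f, g, h}, {f, g, h, i}}.
int(A) = ⋃ {U ∈ τ : U ⊆ A}. Opens contained in A: ∅, {i}.
Taking the union of these: int(A) = {i}.
cl(A) = ⋂ {C closed : A ⊆ C}. Closed sets containing A: {f, g, h, i}.
Intersecting these: cl(A) = {f, g, h, i}.
∂A = cl(A) ∖ int(A) = {f, g, h, i} ∖ {i} = {f, g, h}.


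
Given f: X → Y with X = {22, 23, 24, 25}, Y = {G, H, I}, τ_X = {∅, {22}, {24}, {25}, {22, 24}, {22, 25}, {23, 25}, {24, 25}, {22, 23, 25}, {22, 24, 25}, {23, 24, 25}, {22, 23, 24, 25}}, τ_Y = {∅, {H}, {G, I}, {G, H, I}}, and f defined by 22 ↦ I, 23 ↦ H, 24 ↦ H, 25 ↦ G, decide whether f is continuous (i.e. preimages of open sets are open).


f is NOT continuous.

Compute f^{-1}(U) for each U ∈ τ_Y:
  U = ∅: f^{-1}(U) = ∅ ∈ τ_X ✓.
  U = {H}: f^{-1}(U) = {23, 24} ∉ τ_X ✗.
  U = {G, I}: f^{-1}(U) = {22, 25} ∈ τ_X ✓.
  U = {G, H, I}: f^{-1}(U) = {22, 23, 24, 25} ∈ τ_X ✓.
Found U = {H} with f^{-1}(U) = {23, 24} not in τ_X. Therefore f is NOT continuous.


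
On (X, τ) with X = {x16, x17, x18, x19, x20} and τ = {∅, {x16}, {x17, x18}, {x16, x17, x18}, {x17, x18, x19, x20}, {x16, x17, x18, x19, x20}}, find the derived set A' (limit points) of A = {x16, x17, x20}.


A' = {x18, x19, x20}

For each x ∈ X, list the open sets U ∈ τ with x ∈ U, then check whether U ∩ (A ∖ {x}) ≠ ∅ for every such U.
  x = x16: open {x16} ∋ x has {x16} ∩ (A ∖ {x16}) = ∅, so x is NOT a limit point.
  x = x17: open {x17, x18} ∋ x has {x17, x18} ∩ (A ∖ {x17}) = ∅, so x is NOT a limit point.
  x = x18: opens ∋ x are {x17, x18}, {x16, x17, x18}, {x17, x18, x19, x20}, {x16, x17, x18, x19, x20}; each meets A ∖ {x18}, so x IS a limit point.
  x = x19: opens ∋ x are {x17, x18, x19, x20}, {x16, x17, x18, x19, x20}; each meets A ∖ {x19}, so x IS a limit point.
  x = x20: opens ∋ x are {x17, x18, x19, x20}, {x16, x17, x18, x19, x20}; each meets A ∖ {x20}, so x IS a limit point.
Collecting: A' = {x18, x19, x20}.


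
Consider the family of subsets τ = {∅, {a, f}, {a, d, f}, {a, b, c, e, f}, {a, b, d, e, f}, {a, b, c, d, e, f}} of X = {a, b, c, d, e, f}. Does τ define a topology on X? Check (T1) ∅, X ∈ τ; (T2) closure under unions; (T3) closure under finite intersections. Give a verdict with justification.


τ is NOT a topology on X.

Axiom (T1): ∅ ∈ τ? Yes; X ∈ τ? Yes.
Axiom (T2/T3): check pairwise unions and intersections of members of τ.
Counterexample for (T3): {a, b, c, e, f} ∩ {a, b, d, e, f} = {a, b, e, f} ∉ τ. Therefore τ is NOT a topology.


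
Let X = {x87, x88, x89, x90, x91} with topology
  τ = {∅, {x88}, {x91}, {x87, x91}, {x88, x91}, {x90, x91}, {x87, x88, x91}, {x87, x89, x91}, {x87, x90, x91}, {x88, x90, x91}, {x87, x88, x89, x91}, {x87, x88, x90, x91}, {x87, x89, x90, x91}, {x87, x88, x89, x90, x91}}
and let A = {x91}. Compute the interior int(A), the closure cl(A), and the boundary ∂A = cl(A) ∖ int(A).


int(A) = {x91}, cl(A) = {x87, x89, x90, x91}, ∂A = {x87, x89, x90}.

Closed sets in (X, τ) are complements of opens:
  closed(X, τ) = {∅, {x88}, {x89}, {x90}, {x87, x89}, {x88, x89}, {x88, x90}, {x89, x90}, {x87, x88, x89}, {x87, x89, x90}, {x88, x89, x90}, {x87, x88, x89, x90}, {x87, x89, x90, x91}, {x87, x88, x89, x90, x91}}.
int(A) = ⋃ {U ∈ τ : U ⊆ A}. Opens contained in A: ∅, {x91}.
Taking the union of these: int(A) = {x91}.
cl(A) = ⋂ {C closed : A ⊆ C}. Closed sets containing A: {x87, x89, x90, x91}, {x87, x88, x89, x90, x91}.
Intersecting these: cl(A) = {x87, x89, x90, x91}.
∂A = cl(A) ∖ int(A) = {x87, x89, x90, x91} ∖ {x91} = {x87, x89, x90}.


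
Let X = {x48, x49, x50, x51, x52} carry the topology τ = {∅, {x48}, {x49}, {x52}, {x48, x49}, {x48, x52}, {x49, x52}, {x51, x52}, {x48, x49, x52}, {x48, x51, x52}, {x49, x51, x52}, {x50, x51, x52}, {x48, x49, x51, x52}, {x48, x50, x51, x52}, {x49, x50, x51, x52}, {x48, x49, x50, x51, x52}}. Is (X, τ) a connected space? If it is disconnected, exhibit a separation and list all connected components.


(X, τ) is disconnected; components = [{x48}, {x49}, {x50, x51, x52}].

Find clopen sets (U ∈ τ with X ∖ U ∈ τ):
  U = ∅, X ∖ U = {x48, x49, x50, x51, x52} — both open, so U is clopen.
  U = {x48}, X ∖ U = {x49, x50, x51, x52} — both open, so U is clopen.
  U = {x49}, X ∖ U = {x48, x50, x51, x52} — both open, so U is clopen.
  U = {x48, x49}, X ∖ U = {x50, x51, x52} — both open, so U is clopen.
  U = {x50, x51, x52}, X ∖ U = {x48, x49} — both open, so U is clopen.
  U = {x48, x50, x51, x52}, X ∖ U = {x49} — both open, so U is clopen.
  U = {x49, x50, x51, x52}, X ∖ U = {x48} — both open, so U is clopen.
  U = {x48, x49, x50, x51, x52}, X ∖ U = ∅ — both open, so U is clopen.
Nontrivial clopen(s) exist: e.g. {x48}. So (X, τ) is disconnected.
Compute connected components by grouping points that agree on all clopens:
  component: {x48}
  component: {x49}
  component: {x50, x51, x52}


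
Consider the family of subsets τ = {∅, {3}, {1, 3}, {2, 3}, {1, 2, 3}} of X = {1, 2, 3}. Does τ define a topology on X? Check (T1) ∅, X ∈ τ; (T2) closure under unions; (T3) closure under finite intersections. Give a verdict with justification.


τ IS a topology on X.

Axiom (T1): ∅ ∈ τ? Yes; X ∈ τ? Yes.
Axiom (T2/T3): check pairwise unions and intersections of members of τ.
All pairwise intersections and unions checked — each lies in τ. Therefore τ satisfies (T1), (T2), (T3): it IS a topology on X.


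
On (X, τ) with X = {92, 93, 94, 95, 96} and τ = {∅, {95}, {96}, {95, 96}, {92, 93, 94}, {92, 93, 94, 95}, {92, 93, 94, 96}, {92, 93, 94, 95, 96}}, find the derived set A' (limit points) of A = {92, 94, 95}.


A' = {92, 93, 94}

For each x ∈ X, list the open sets U ∈ τ with x ∈ U, then check whether U ∩ (A ∖ {x}) ≠ ∅ for every such U.
  x = 92: opens ∋ x are {92, 93, 94}, {92, 93, 94, 95}, {92, 93, 94, 96}, {92, 93, 94, 95, 96}; each meets A ∖ {92}, so x IS a limit point.
  x = 93: opens ∋ x are {92, 93, 94}, {92, 93, 94, 95}, {92, 93, 94, 96}, {92, 93, 94, 95, 96}; each meets A ∖ {93}, so x IS a limit point.
  x = 94: opens ∋ x are {92, 93, 94}, {92, 93, 94, 95}, {92, 93, 94, 96}, {92, 93, 94, 95, 96}; each meets A ∖ {94}, so x IS a limit point.
  x = 95: open {95} ∋ x has {95} ∩ (A ∖ {95}) = ∅, so x is NOT a limit point.
  x = 96: open {96} ∋ x has {96} ∩ (A ∖ {96}) = ∅, so x is NOT a limit point.
Collecting: A' = {92, 93, 94}.


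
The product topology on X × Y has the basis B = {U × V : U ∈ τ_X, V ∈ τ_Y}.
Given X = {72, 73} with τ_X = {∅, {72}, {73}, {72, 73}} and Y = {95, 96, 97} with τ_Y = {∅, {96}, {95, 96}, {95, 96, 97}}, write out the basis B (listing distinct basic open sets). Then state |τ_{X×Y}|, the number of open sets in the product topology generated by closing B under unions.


Basis B = {∅ × ∅, {72} × {96}, {73} × {96}, {72} × {95, 96}, {72, 73} × {96}, {73} × {95, 96}, {72} × {95, 96, 97}, {73} × {95, 96, 97}, {72, 73} × {95, 96}, {72, 73} × {95, 96, 97}}; |τ_{X×Y}| = 16.

Enumerate products U × V with U ∈ τ_X, V ∈ τ_Y (deduplicated):
  ∅ × ∅ = {} (∅)
  {72} × {96} = {(72,96)}
  {73} × {96} = {(73,96)}
  {72} × {95, 96} = {(72,95), (72,96)}
  {72, 73} × {96} = {(72,96), (73,96)}
  {73} × {95, 96} = {(73,95), (73,96)}
  {72} × {95, 96, 97} = {(72,95), (72,96), (72,97)}
  {73} × {95, 96, 97} = {(73,95), (73,96), (73,97)}
  {72, 73} × {95, 96} = {(72,95), (72,96), (73,95), (73,96)}
  {72, 73} × {95, 96, 97} = {(72,95), (72,96), (72,97), (73,95), (73,96), (73,97)}
These 10 distinct sets form the basis B.
Close under arbitrary unions to get τ_{X×Y}; counting gives |τ_{X×Y}| = 16.


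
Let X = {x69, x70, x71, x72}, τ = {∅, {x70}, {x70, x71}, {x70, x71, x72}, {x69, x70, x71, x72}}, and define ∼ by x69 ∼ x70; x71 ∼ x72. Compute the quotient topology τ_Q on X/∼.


X/∼ = {[x69=x70], [x71=x72]}; |τ_Q| = 2.

Equivalence classes: [x69=x70], [x71=x72].
Quotient map π: X → X/∼ sends x69 ↦ [x69=x70], x70 ↦ [x69=x70], x71 ↦ [x71=x72], x72 ↦ [x71=x72].
For each subset V ⊆ X/∼, compute π^{-1}(V) ⊆ X and check whether π^{-1}(V) ∈ τ. V is open in τ_Q iff π^{-1}(V) ∈ τ.
  V = {}: π^{-1}(V) = ∅ ∈ τ ✓.
  V = {[x69=x70]}: π^{-1}(V) = {x69, x70} ∉ τ ✗.
  V = {[x71=x72]}: π^{-1}(V) = {x71, x72} ∉ τ ✗.
  V = {[x69=x70], [x71=x72]}: π^{-1}(V) = {x69, x70, x71, x72} ∈ τ ✓.
Open sets in the quotient: τ_Q = {{}, {[x69=x70], [x71=x72]}} (2 elements).


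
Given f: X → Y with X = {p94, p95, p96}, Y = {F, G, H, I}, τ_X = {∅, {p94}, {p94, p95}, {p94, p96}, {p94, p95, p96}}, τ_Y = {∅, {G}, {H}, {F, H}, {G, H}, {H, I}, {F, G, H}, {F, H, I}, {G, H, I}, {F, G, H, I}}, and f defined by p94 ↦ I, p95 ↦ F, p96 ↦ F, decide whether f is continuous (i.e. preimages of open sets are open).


f is NOT continuous.

Compute f^{-1}(U) for each U ∈ τ_Y:
  U = ∅: f^{-1}(U) = ∅ ∈ τ_X ✓.
  U = {G}: f^{-1}(U) = ∅ ∈ τ_X ✓.
  U = {H}: f^{-1}(U) = ∅ ∈ τ_X ✓.
  U = {F, H}: f^{-1}(U) = {p95, p96} ∉ τ_X ✗.
  U = {G, H}: f^{-1}(U) = ∅ ∈ τ_X ✓.
  U = {H, I}: f^{-1}(U) = {p94} ∈ τ_X ✓.
  U = {F, G, H}: f^{-1}(U) = {p95, p96} ∉ τ_X ✗.
  U = {F, H, I}: f^{-1}(U) = {p94, p95, p96} ∈ τ_X ✓.
  U = {G, H, I}: f^{-1}(U) = {p94} ∈ τ_X ✓.
  U = {F, G, H, I}: f^{-1}(U) = {p94, p95, p96} ∈ τ_X ✓.
Found U = {F, H} with f^{-1}(U) = {p95, p96} not in τ_X. Therefore f is NOT continuous.


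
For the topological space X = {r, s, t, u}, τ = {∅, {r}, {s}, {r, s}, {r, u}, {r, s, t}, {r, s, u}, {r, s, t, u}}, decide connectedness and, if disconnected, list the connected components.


(X, τ) is connected.

Find clopen sets (U ∈ τ with X ∖ U ∈ τ):
  U = ∅, X ∖ U = {r, s, t, u} — both open, so U is clopen.
  U = {r, s, t, u}, X ∖ U = ∅ — both open, so U is clopen.
Only trivial clopens (∅ and X) exist, so (X, τ) is connected.
Compute connected components by grouping points that agree on all clopens:
  component: {r, s, t, u}


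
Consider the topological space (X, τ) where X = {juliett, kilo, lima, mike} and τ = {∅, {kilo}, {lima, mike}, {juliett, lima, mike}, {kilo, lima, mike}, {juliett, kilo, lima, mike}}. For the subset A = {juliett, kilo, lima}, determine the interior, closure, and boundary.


int(A) = {kilo}, cl(A) = {juliett, kilo, lima, mike}, ∂A = {juliett, lima, mike}.

Closed sets in (X, τ) are complements of opens:
  closed(X, τ) = {∅, {juliett}, {kilo}, {juliett, kilo}, {juliett, lima, mike}, {juliett, kilo, lima, mike}}.
int(A) = ⋃ {U ∈ τ : U ⊆ A}. Opens contained in A: ∅, {kilo}.
Taking the union of these: int(A) = {kilo}.
cl(A) = ⋂ {C closed : A ⊆ C}. Closed sets containing A: {juliett, kilo, lima, mike}.
Intersecting these: cl(A) = {juliett, kilo, lima, mike}.
∂A = cl(A) ∖ int(A) = {juliett, kilo, lima, mike} ∖ {kilo} = {juliett, lima, mike}.


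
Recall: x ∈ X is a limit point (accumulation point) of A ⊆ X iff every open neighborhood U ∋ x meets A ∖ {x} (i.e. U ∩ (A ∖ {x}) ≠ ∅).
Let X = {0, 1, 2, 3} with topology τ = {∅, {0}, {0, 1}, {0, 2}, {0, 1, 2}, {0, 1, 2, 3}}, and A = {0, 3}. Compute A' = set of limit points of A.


A' = {1, 2, 3}

For each x ∈ X, list the open sets U ∈ τ with x ∈ U, then check whether U ∩ (A ∖ {x}) ≠ ∅ for every such U.
  x = 0: open {0} ∋ x has {0} ∩ (A ∖ {0}) = ∅, so x is NOT a limit point.
  x = 1: opens ∋ x are {0, 1}, {0, 1, 2}, {0, 1, 2, 3}; each meets A ∖ {1}, so x IS a limit point.
  x = 2: opens ∋ x are {0, 2}, {0, 1, 2}, {0, 1, 2, 3}; each meets A ∖ {2}, so x IS a limit point.
  x = 3: opens ∋ x are {0, 1, 2, 3}; each meets A ∖ {3}, so x IS a limit point.
Collecting: A' = {1, 2, 3}.


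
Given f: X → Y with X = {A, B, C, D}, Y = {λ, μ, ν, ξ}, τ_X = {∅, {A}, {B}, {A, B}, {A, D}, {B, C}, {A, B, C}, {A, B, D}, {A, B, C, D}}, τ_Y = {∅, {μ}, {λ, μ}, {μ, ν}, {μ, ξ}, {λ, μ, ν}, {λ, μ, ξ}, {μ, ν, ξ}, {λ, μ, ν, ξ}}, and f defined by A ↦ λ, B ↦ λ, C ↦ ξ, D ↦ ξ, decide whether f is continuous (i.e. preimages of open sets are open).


f is NOT continuous.

Compute f^{-1}(U) for each U ∈ τ_Y:
  U = ∅: f^{-1}(U) = ∅ ∈ τ_X ✓.
  U = {μ}: f^{-1}(U) = ∅ ∈ τ_X ✓.
  U = {λ, μ}: f^{-1}(U) = {A, B} ∈ τ_X ✓.
  U = {μ, ν}: f^{-1}(U) = ∅ ∈ τ_X ✓.
  U = {μ, ξ}: f^{-1}(U) = {C, D} ∉ τ_X ✗.
  U = {λ, μ, ν}: f^{-1}(U) = {A, B} ∈ τ_X ✓.
  U = {λ, μ, ξ}: f^{-1}(U) = {A, B, C, D} ∈ τ_X ✓.
  U = {μ, ν, ξ}: f^{-1}(U) = {C, D} ∉ τ_X ✗.
  U = {λ, μ, ν, ξ}: f^{-1}(U) = {A, B, C, D} ∈ τ_X ✓.
Found U = {μ, ξ} with f^{-1}(U) = {C, D} not in τ_X. Therefore f is NOT continuous.


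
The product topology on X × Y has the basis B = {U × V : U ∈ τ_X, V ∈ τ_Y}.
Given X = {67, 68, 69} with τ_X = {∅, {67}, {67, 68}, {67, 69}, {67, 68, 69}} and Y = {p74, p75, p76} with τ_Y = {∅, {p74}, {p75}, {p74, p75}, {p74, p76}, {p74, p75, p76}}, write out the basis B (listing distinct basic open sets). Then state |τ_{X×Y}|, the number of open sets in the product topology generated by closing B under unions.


Basis B = {∅ × ∅, {67} × {p74}, {67} × {p75}, {67} × {p74, p75}, {67} × {p74, p76}, {67, 68} × {p74}, {67, 69} × {p74}, {67, 68} × {p75}, {67, 69} × {p75}, {67} × {p74, p75, p76}, {67, 68, 69} × {p74}, {67, 68, 69} × {p75}, {67, 68} × {p74, p75}, {67, 69} × {p74, p75}, {67, 68} × {p74, p76}, {67, 69} × {p74, p76}, {67, 68} × {p74, p75, p76}, {67, 69} × {p74, p75, p76}, {67, 68, 69} × {p74, p75}, {67, 68, 69} × {p74, p76}, {67, 68, 69} × {p74, p75, p76}}; |τ_{X×Y}| = 70.

Enumerate products U × V with U ∈ τ_X, V ∈ τ_Y (deduplicated):
  ∅ × ∅ = {} (∅)
  {67} × {p74} = {(67,p74)}
  {67} × {p75} = {(67,p75)}
  {67} × {p74, p75} = {(67,p74), (67,p75)}
  {67} × {p74, p76} = {(67,p74), (67,p76)}
  {67, 68} × {p74} = {(67,p74), (68,p74)}
  {67, 69} × {p74} = {(67,p74), (69,p74)}
  {67, 68} × {p75} = {(67,p75), (68,p75)}
  {67, 69} × {p75} = {(67,p75), (69,p75)}
  {67} × {p74, p75, p76} = {(67,p74), (67,p75), (67,p76)}
  {67, 68, 69} × {p74} = {(67,p74), (68,p74), (69,p74)}
  {67, 68, 69} × {p75} = {(67,p75), (68,p75), (69,p75)}
  {67, 68} × {p74, p75} = {(67,p74), (67,p75), (68,p74), (68,p75)}
  {67, 69} × {p74, p75} = {(67,p74), (67,p75), (69,p74), (69,p75)}
  {67, 68} × {p74, p76} = {(67,p74), (67,p76), (68,p74), (68,p76)}
  {67, 69} × {p74, p76} = {(67,p74), (67,p76), (69,p74), (69,p76)}
  {67, 68} × {p74, p75, p76} = {(67,p74), (67,p75), (67,p76), (68,p74), (68,p75), (68,p76)}
  {67, 69} × {p74, p75, p76} = {(67,p74), (67,p75), (67,p76), (69,p74), (69,p75), (69,p76)}
  {67, 68, 69} × {p74, p75} = {(67,p74), (67,p75), (68,p74), (68,p75), (69,p74), (69,p75)}
  {67, 68, 69} × {p74, p76} = {(67,p74), (67,p76), (68,p74), (68,p76), (69,p74), (69,p76)}
  {67, 68, 69} × {p74, p75, p76} = {(67,p74), (67,p75), (67,p76), (68,p74), (68,p75), (68,p76), (69,p74), (69,p75), (69,p76)}
These 21 distinct sets form the basis B.
Close under arbitrary unions to get τ_{X×Y}; counting gives |τ_{X×Y}| = 70.


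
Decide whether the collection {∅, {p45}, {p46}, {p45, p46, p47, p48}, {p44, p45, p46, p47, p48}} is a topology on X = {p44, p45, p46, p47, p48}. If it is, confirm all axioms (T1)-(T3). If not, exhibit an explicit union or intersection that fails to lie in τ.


τ is NOT a topology on X.

Axiom (T1): ∅ ∈ τ? Yes; X ∈ τ? Yes.
Axiom (T2/T3): check pairwise unions and intersections of members of τ.
Counterexample for (T2): {p45} ∪ {p46} = {p45, p46} ∉ τ. Therefore τ is NOT a topology.


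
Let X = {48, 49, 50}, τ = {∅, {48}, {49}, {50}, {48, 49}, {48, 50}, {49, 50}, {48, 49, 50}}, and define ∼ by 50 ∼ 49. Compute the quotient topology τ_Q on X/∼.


X/∼ = {[48], [49=50]}; |τ_Q| = 4.

Equivalence classes: [48], [49=50].
Quotient map π: X → X/∼ sends 48 ↦ [48], 49 ↦ [49=50], 50 ↦ [49=50].
For each subset V ⊆ X/∼, compute π^{-1}(V) ⊆ X and check whether π^{-1}(V) ∈ τ. V is open in τ_Q iff π^{-1}(V) ∈ τ.
  V = {}: π^{-1}(V) = ∅ ∈ τ ✓.
  V = {[48]}: π^{-1}(V) = {48} ∈ τ ✓.
  V = {[49=50]}: π^{-1}(V) = {49, 50} ∈ τ ✓.
  V = {[48], [49=50]}: π^{-1}(V) = {48, 49, 50} ∈ τ ✓.
Open sets in the quotient: τ_Q = {{}, {[48]}, {[49=50]}, {[48], [49=50]}} (4 elements).


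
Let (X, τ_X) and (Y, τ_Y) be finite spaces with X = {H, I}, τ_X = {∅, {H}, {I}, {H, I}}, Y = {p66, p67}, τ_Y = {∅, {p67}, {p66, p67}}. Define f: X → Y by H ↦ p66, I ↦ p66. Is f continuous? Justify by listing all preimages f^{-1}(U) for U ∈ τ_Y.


f IS continuous.

Compute f^{-1}(U) for each U ∈ τ_Y:
  U = ∅: f^{-1}(U) = ∅ ∈ τ_X ✓.
  U = {p67}: f^{-1}(U) = ∅ ∈ τ_X ✓.
  U = {p66, p67}: f^{-1}(U) = {H, I} ∈ τ_X ✓.
Every preimage lies in τ_X, so f IS continuous.


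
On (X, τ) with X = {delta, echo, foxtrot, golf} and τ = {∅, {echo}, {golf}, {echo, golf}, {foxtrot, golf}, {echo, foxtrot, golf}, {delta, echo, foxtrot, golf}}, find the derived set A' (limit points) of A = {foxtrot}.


A' = {delta}

For each x ∈ X, list the open sets U ∈ τ with x ∈ U, then check whether U ∩ (A ∖ {x}) ≠ ∅ for every such U.
  x = delta: opens ∋ x are {delta, echo, foxtrot, golf}; each meets A ∖ {delta}, so x IS a limit point.
  x = echo: open {echo} ∋ x has {echo} ∩ (A ∖ {echo}) = ∅, so x is NOT a limit point.
  x = foxtrot: open {foxtrot, golf} ∋ x has {foxtrot, golf} ∩ (A ∖ {foxtrot}) = ∅, so x is NOT a limit point.
  x = golf: open {golf} ∋ x has {golf} ∩ (A ∖ {golf}) = ∅, so x is NOT a limit point.
Collecting: A' = {delta}.


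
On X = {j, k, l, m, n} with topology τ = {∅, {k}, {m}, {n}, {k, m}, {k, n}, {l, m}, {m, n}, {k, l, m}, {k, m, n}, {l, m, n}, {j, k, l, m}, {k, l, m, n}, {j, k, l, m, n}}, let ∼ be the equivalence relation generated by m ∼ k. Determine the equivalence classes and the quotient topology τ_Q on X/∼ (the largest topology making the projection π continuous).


X/∼ = {[j], [k=m], [l], [n]}; |τ_Q| = 8.

Equivalence classes: [j], [k=m], [l], [n].
Quotient map π: X → X/∼ sends j ↦ [j], k ↦ [k=m], l ↦ [l], m ↦ [k=m], n ↦ [n].
For each subset V ⊆ X/∼, compute π^{-1}(V) ⊆ X and check whether π^{-1}(V) ∈ τ. V is open in τ_Q iff π^{-1}(V) ∈ τ.
  V = {}: π^{-1}(V) = ∅ ∈ τ ✓.
  V = {[j]}: π^{-1}(V) = {j} ∉ τ ✗.
  V = {[k=m]}: π^{-1}(V) = {k, m} ∈ τ ✓.
  V = {[j], [k=m]}: π^{-1}(V) = {j, k, m} ∉ τ ✗.
  V = {[l]}: π^{-1}(V) = {l} ∉ τ ✗.
  V = {[j], [l]}: π^{-1}(V) = {j, l} ∉ τ ✗.
  V = {[k=m], [l]}: π^{-1}(V) = {k, l, m} ∈ τ ✓.
  V = {[j], [k=m], [l]}: π^{-1}(V) = {j, k, l, m} ∈ τ ✓.
  V = {[n]}: π^{-1}(V) = {n} ∈ τ ✓.
  V = {[j], [n]}: π^{-1}(V) = {j, n} ∉ τ ✗.
  V = {[k=m], [n]}: π^{-1}(V) = {k, m, n} ∈ τ ✓.
  V = {[j], [k=m], [n]}: π^{-1}(V) = {j, k, m, n} ∉ τ ✗.
  V = {[l], [n]}: π^{-1}(V) = {l, n} ∉ τ ✗.
  V = {[j], [l], [n]}: π^{-1}(V) = {j, l, n} ∉ τ ✗.
  V = {[k=m], [l], [n]}: π^{-1}(V) = {k, l, m, n} ∈ τ ✓.
  V = {[j], [k=m], [l], [n]}: π^{-1}(V) = {j, k, l, m, n} ∈ τ ✓.
Open sets in the quotient: τ_Q = {{}, {[k=m]}, {[k=m], [l]}, {[j], [k=m], [l]}, {[n]}, {[k=m], [n]}, {[k=m], [l], [n]}, {[j], [k=m], [l], [n]}} (8 elements).


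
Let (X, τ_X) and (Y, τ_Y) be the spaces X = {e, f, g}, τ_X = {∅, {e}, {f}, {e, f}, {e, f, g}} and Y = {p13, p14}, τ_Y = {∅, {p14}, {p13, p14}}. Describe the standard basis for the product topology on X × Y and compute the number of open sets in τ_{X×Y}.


Basis B = {∅ × ∅, {e} × {p14}, {f} × {p14}, {e} × {p13, p14}, {e, f} × {p14}, {f} × {p13, p14}, {e, f, g} × {p14}, {e, f} × {p13, p14}, {e, f, g} × {p13, p14}}; |τ_{X×Y}| = 14.

Enumerate products U × V with U ∈ τ_X, V ∈ τ_Y (deduplicated):
  ∅ × ∅ = {} (∅)
  {e} × {p14} = {(e,p14)}
  {f} × {p14} = {(f,p14)}
  {e} × {p13, p14} = {(e,p13), (e,p14)}
  {e, f} × {p14} = {(e,p14), (f,p14)}
  {f} × {p13, p14} = {(f,p13), (f,p14)}
  {e, f, g} × {p14} = {(e,p14), (f,p14), (g,p14)}
  {e, f} × {p13, p14} = {(e,p13), (e,p14), (f,p13), (f,p14)}
  {e, f, g} × {p13, p14} = {(e,p13), (e,p14), (f,p13), (f,p14), (g,p13), (g,p14)}
These 9 distinct sets form the basis B.
Close under arbitrary unions to get τ_{X×Y}; counting gives |τ_{X×Y}| = 14.


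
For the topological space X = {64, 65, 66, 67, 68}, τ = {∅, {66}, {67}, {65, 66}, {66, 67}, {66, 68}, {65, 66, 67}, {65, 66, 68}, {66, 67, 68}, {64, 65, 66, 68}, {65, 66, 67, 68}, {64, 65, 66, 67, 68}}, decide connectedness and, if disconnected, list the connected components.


(X, τ) is disconnected; components = [{67}, {64, 65, 66, 68}].

Find clopen sets (U ∈ τ with X ∖ U ∈ τ):
  U = ∅, X ∖ U = {64, 65, 66, 67, 68} — both open, so U is clopen.
  U = {67}, X ∖ U = {64, 65, 66, 68} — both open, so U is clopen.
  U = {64, 65, 66, 68}, X ∖ U = {67} — both open, so U is clopen.
  U = {64, 65, 66, 67, 68}, X ∖ U = ∅ — both open, so U is clopen.
Nontrivial clopen(s) exist: e.g. {67}. So (X, τ) is disconnected.
Compute connected components by grouping points that agree on all clopens:
  component: {67}
  component: {64, 65, 66, 68}


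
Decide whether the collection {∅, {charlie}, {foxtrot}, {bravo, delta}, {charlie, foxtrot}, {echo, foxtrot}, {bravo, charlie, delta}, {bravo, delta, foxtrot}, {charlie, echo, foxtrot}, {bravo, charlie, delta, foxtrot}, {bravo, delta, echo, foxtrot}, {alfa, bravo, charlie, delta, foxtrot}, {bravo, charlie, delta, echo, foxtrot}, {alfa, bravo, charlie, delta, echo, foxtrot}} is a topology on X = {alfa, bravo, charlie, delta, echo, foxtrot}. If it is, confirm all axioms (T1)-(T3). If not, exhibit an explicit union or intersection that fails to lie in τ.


τ IS a topology on X.

Axiom (T1): ∅ ∈ τ? Yes; X ∈ τ? Yes.
Axiom (T2/T3): check pairwise unions and intersections of members of τ.
All pairwise intersections and unions checked — each lies in τ. Therefore τ satisfies (T1), (T2), (T3): it IS a topology on X.


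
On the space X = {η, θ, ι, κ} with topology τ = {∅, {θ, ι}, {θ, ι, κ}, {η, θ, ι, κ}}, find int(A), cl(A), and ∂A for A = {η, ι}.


int(A) = ∅, cl(A) = {η, θ, ι, κ}, ∂A = {η, θ, ι, κ}.

Closed sets in (X, τ) are complements of opens:
  closed(X, τ) = {∅, {η}, {η, κ}, {η, θ, ι, κ}}.
int(A) = ⋃ {U ∈ τ : U ⊆ A}. Opens contained in A: ∅.
Taking the union of these: int(A) = ∅.
cl(A) = ⋂ {C closed : A ⊆ C}. Closed sets containing A: {η, θ, ι, κ}.
Intersecting these: cl(A) = {η, θ, ι, κ}.
∂A = cl(A) ∖ int(A) = {η, θ, ι, κ} ∖ ∅ = {η, θ, ι, κ}.


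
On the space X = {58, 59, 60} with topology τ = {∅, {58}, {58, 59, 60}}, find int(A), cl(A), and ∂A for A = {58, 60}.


int(A) = {58}, cl(A) = {58, 59, 60}, ∂A = {59, 60}.

Closed sets in (X, τ) are complements of opens:
  closed(X, τ) = {∅, {59, 60}, {58, 59, 60}}.
int(A) = ⋃ {U ∈ τ : U ⊆ A}. Opens contained in A: ∅, {58}.
Taking the union of these: int(A) = {58}.
cl(A) = ⋂ {C closed : A ⊆ C}. Closed sets containing A: {58, 59, 60}.
Intersecting these: cl(A) = {58, 59, 60}.
∂A = cl(A) ∖ int(A) = {58, 59, 60} ∖ {58} = {59, 60}.


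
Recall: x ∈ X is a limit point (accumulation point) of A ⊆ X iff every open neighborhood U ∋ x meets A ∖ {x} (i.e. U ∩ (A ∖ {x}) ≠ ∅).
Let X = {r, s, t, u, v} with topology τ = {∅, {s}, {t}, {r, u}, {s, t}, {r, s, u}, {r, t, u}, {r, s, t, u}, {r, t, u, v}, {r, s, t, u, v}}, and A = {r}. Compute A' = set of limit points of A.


A' = {u, v}

For each x ∈ X, list the open sets U ∈ τ with x ∈ U, then check whether U ∩ (A ∖ {x}) ≠ ∅ for every such U.
  x = r: open {r, u} ∋ x has {r, u} ∩ (A ∖ {r}) = ∅, so x is NOT a limit point.
  x = s: open {s} ∋ x has {s} ∩ (A ∖ {s}) = ∅, so x is NOT a limit point.
  x = t: open {t} ∋ x has {t} ∩ (A ∖ {t}) = ∅, so x is NOT a limit point.
  x = u: opens ∋ x are {r, u}, {r, s, u}, {r, t, u}, {r, s, t, u}, {r, t, u, v}, {r, s, t, u, v}; each meets A ∖ {u}, so x IS a limit point.
  x = v: opens ∋ x are {r, t, u, v}, {r, s, t, u, v}; each meets A ∖ {v}, so x IS a limit point.
Collecting: A' = {u, v}.


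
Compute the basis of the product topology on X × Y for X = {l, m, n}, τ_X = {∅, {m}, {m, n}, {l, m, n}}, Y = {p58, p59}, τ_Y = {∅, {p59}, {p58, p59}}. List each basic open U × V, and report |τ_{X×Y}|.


Basis B = {∅ × ∅, {m} × {p59}, {m} × {p58, p59}, {m, n} × {p59}, {l, m, n} × {p59}, {m, n} × {p58, p59}, {l, m, n} × {p58, p59}}; |τ_{X×Y}| = 10.

Enumerate products U × V with U ∈ τ_X, V ∈ τ_Y (deduplicated):
  ∅ × ∅ = {} (∅)
  {m} × {p59} = {(m,p59)}
  {m} × {p58, p59} = {(m,p58), (m,p59)}
  {m, n} × {p59} = {(m,p59), (n,p59)}
  {l, m, n} × {p59} = {(l,p59), (m,p59), (n,p59)}
  {m, n} × {p58, p59} = {(m,p58), (m,p59), (n,p58), (n,p59)}
  {l, m, n} × {p58, p59} = {(l,p58), (l,p59), (m,p58), (m,p59), (n,p58), (n,p59)}
These 7 distinct sets form the basis B.
Close under arbitrary unions to get τ_{X×Y}; counting gives |τ_{X×Y}| = 10.
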